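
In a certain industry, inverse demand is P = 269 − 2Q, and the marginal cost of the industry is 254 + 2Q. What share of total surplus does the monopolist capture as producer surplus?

A monopolist chooses Q where MR = MC. MR = 269 − 4Q; setting this equal to 254 + 2Q gives Q = 2.5 and P = 264.
CS = ½·(269 − 264)·2.5 = 6.25.
PS = P·Q − VC(Q) = 264·2.5 − (254·2.5 + ½·2·2.5²) = 18.75.
Share captured = PS/TS = 18.75/25 = 0.75.

PS/TS = 0.75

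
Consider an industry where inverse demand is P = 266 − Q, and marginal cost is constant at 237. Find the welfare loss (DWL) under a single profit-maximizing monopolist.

Competitive firms price at marginal cost: P = 237, giving Q = 29.
Monopoly sets MR = MC: 266 − 2Q = 237 ⇒ Q = 14.5, P = 266 − 14.5 = 251.5.
DWL is the triangle between Q = 14.5 and Q = 29: ½·(29 − 14.5)·(251.5 − 237) = 105.125.

DWL = 105.125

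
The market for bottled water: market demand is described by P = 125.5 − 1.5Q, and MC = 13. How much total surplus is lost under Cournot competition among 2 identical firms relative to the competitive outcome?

DWL = 468.75

Under competition P = MC = 13, so Q = (125.5 − 13)/1.5 = 75.
In a 2-firm Cournot equilibrium, symmetry and the first-order condition give q = (125.5 − 13)/(4.5) = 25. So Q = 50 and P = 50.5.
DWL is the triangle between Q = 50 and Q = 75: ½·(75 − 50)·(50.5 − 13) = 468.75.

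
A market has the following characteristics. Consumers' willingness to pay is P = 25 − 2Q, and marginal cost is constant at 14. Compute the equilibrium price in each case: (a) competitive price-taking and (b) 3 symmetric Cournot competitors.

Competition: P = 14; Cournot: P = 16.75

Under competition P = MC = 14, so Q = (25 − 14)/2 = 5.5.
In a 3-firm Cournot equilibrium, symmetry and the first-order condition give q = (25 − 14)/(8) = 1.375. So Q = 4.125 and P = 16.75.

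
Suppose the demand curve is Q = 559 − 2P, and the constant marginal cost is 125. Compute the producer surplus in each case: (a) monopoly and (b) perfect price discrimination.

Monopoly: PS = 11935.125; Perfect PD: PS = 23870.25

Inverting demand: P = 279.5 − 0.5Q.
A monopolist chooses Q where MR = MC. MR = 279.5 − Q; setting this equal to 125 gives Q = 154.5 and P = 202.25.
PS = (202.25 − 125)·154.5 = 11935.125.
Under first-degree price discrimination the firm charges each unit its demand price and produces up to where P = MC, i.e. Q = 309. Consumer surplus is zero; producer surplus equals total surplus.
PS = ½·(279.5 − 125)·309 = 23870.25.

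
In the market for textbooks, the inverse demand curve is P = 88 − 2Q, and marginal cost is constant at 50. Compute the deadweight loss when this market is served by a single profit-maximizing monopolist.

Under competition P = MC = 50, so Q = (88 − 50)/2 = 19.
The monopolist equates marginal revenue to marginal cost: 88 − 4Q = 50, so Q = 9.5. From demand, P = 69.
DWL is the triangle between Q = 9.5 and Q = 19: ½·(19 − 9.5)·(69 − 50) = 90.25.

DWL = 90.25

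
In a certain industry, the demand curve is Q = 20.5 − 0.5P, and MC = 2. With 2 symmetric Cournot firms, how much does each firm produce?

Inverting demand: P = 41 − 2Q.
With 2 symmetric Cournot firms, each firm's FOC gives 41 − 6q = 2, so q = 6.5, Q = 2·6.5 = 13, and P = 15.

q_i = 6.5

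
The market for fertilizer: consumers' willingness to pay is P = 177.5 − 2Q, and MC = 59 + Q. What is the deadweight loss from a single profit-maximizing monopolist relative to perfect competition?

DWL = 374.46

Competitive equilibrium sets price equal to marginal cost: 177.5 − 2Q = 59 + Q, so Q = 39.5 and P = 98.5.
The monopolist equates marginal revenue to marginal cost: 177.5 − 4Q = 59 + Q, so Q = 23.7. From demand, P = 130.1.
CS = ½·(177.5 − 98.5)·39.5 = 1560.25; PS = (98.5·39.5 − 59·39.5 − ½·1·39.5²) = 780.125; TS = 2340.375.
CS = ½·(177.5 − 130.1)·23.7 = 561.69; PS = (130.1·23.7 − 59·23.7 − ½·1·23.7²) = 1404.225; TS = 1965.915.
DWL = 2340.375 − 1965.915 = 374.46.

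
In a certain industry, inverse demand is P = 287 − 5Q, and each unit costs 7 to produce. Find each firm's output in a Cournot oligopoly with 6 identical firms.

With 6 symmetric Cournot firms, each firm's FOC gives 287 − 35q = 7, so q = 8, Q = 6·8 = 48, and P = 47.

q_i = 8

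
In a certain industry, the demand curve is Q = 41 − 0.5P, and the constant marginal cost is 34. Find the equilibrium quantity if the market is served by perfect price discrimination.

Q = 24

Inverting demand: P = 82 − 2Q.
Under first-degree price discrimination the firm charges each unit its demand price and produces up to where P = MC, i.e. Q = 24. Consumer surplus is zero; producer surplus equals total surplus.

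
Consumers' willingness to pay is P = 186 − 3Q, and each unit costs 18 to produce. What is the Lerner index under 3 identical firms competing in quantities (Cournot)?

With 3 symmetric Cournot firms, each firm's FOC gives 186 − 12q = 18, so q = 14, Q = 3·14 = 42, and P = 60.
Lerner index = (P − MC)/P = (60 − 18)/60 = 0.7.

Lerner index = 0.7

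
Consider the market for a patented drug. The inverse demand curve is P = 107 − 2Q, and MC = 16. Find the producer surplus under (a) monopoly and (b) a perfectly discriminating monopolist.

Monopoly sets MR = MC: 107 − 4Q = 16 ⇒ Q = 22.75, P = 107 − 2·22.75 = 61.5.
PS = (61.5 − 16)·22.75 = 1035.125.
With perfect price discrimination, output is the efficient level Q = 45.5 (where demand meets MC), but every buyer pays their willingness to pay: CS = 0 and PS = total surplus.
PS = ½·(107 − 16)·45.5 = 2070.25.

Monopoly: PS = 1035.125; Perfect PD: PS = 2070.25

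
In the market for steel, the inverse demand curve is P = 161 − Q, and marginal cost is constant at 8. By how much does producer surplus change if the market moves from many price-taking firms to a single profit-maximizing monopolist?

Under competition P = MC = 8, so Q = (161 − 8)/1 = 153.
PS = (8 − 8)·153 = 0.
The monopolist equates marginal revenue to marginal cost: 161 − 2Q = 8, so Q = 76.5. From demand, P = 84.5.
PS = (84.5 − 8)·76.5 = 5852.25.
Change in producer surplus: 5852.25 − 0 = 5852.25.

Producer surplus rises by 5852.25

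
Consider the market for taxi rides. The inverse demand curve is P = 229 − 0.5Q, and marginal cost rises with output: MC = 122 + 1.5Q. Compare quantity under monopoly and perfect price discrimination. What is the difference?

A monopolist chooses Q where MR = MC. MR = 229 − Q; setting this equal to 122 + 1.5Q gives Q = 42.8 and P = 207.6.
With perfect price discrimination, output is the efficient level Q = 53.5 (where demand meets MC), but every buyer pays their willingness to pay: CS = 0 and PS = total surplus.
Change in quantity: 53.5 − 42.8 = 10.7.

Quantity rises by 10.7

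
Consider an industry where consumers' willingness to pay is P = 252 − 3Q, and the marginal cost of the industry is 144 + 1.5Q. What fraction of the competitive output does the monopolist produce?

The monopolist equates marginal revenue to marginal cost: 252 − 6Q = 144 + 1.5Q, so Q = 14.4. From demand, P = 208.8.
Competitive equilibrium sets price equal to marginal cost: 252 − 3Q = 144 + 1.5Q, so Q = 24 and P = 180.
Ratio Q_m/Q_c = 14.4/24 = 0.6.

Q_m/Q_c = 0.6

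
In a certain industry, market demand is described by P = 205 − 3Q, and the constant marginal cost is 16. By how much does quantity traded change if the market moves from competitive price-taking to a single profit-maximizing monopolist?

Q falls by 31.5

Competitive firms price at marginal cost: P = 16, giving Q = 63.
A monopolist chooses Q where MR = MC. MR = 205 − 6Q; setting this equal to 16 gives Q = 31.5 and P = 110.5.
Change in quantity traded: 31.5 − 63 = −31.5.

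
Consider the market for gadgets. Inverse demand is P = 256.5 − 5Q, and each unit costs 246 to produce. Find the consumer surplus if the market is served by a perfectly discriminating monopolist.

CS = 0

Under first-degree price discrimination the firm charges each unit its demand price and produces up to where P = MC, i.e. Q = 2.1. Consumer surplus is zero; producer surplus equals total surplus.
CS = 0.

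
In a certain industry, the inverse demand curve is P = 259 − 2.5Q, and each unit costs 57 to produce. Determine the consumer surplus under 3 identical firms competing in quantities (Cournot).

In a 3-firm Cournot equilibrium, symmetry and the first-order condition give q = (259 − 57)/(10) = 20.2. So Q = 60.6 and P = 107.5.
CS = ½·(259 − 107.5)·60.6 = 4590.45.

CS = 4590.45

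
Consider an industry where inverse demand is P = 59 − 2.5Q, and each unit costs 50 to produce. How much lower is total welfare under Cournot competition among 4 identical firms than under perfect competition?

Perfect competition: P = MC = 50, so 59 − 2.5Q = 50 and Q = 3.6.
CS = ½·(59 − 50)·3.6 = 16.2; PS = (50 − 50)·3.6 = 0; TS = 16.2.
Cournot with 4 identical firms: the symmetric best-response condition is 59 − 12.5q = 50. Each firm produces q = 0.72, total output Q = 2.88, price P = 51.8.
CS = ½·(59 − 51.8)·2.88 = 10.368; PS = (51.8 − 50)·2.88 = 5.184; TS = 15.552.
Change in total welfare: 15.552 − 16.2 = −0.648.

Total welfare falls by 0.648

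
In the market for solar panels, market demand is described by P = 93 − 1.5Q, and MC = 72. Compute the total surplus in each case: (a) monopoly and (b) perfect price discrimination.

The monopolist equates marginal revenue to marginal cost: 93 − 3Q = 72, so Q = 7. From demand, P = 82.5.
CS = ½·(93 − 82.5)·7 = 36.75; PS = (82.5 − 72)·7 = 73.5; TS = 110.25.
With perfect price discrimination, output is the efficient level Q = 14 (where demand meets MC), but every buyer pays their willingness to pay: CS = 0 and PS = total surplus.
TS = 147 (equal to competitive TS).

Monopoly: TS = 110.25; Perfect PD: TS = 147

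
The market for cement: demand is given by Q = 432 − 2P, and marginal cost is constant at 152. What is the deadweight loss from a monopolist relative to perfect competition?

Inverting demand: P = 216 − 0.5Q.
Perfect competition: P = MC = 152, so 216 − 0.5Q = 152 and Q = 128.
The monopolist equates marginal revenue to marginal cost: 216 − Q = 152, so Q = 64. From demand, P = 184.
DWL is the triangle between Q = 64 and Q = 128: ½·(128 − 64)·(184 − 152) = 1024.

DWL = 1024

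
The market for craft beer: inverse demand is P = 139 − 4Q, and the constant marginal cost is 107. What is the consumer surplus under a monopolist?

The monopolist equates marginal revenue to marginal cost: 139 − 8Q = 107, so Q = 4. From demand, P = 123.
CS = ½·(139 − 123)·4 = 32.

CS = 32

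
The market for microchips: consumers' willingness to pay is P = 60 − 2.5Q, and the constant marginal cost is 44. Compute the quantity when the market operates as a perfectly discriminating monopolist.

Under first-degree price discrimination the firm charges each unit its demand price and produces up to where P = MC, i.e. Q = 6.4. Consumer surplus is zero; producer surplus equals total surplus.

Q = 6.4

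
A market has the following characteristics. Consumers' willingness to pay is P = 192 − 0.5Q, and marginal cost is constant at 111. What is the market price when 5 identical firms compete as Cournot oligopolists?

In a 5-firm Cournot equilibrium, symmetry and the first-order condition give q = (192 − 111)/(3) = 27. So Q = 135 and P = 124.5.

P = 124.5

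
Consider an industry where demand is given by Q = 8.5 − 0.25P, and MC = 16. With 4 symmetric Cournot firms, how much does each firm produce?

q_i = 0.9

Inverting demand: P = 34 − 4Q.
With 4 symmetric Cournot firms, each firm's FOC gives 34 − 20q = 16, so q = 0.9, Q = 4·0.9 = 3.6, and P = 19.6.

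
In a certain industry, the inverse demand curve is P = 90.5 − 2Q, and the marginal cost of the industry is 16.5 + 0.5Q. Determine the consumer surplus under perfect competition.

Competitive equilibrium sets price equal to marginal cost: 90.5 − 2Q = 16.5 + 0.5Q, so Q = 29.6 and P = 31.3.
CS = ½·(90.5 − 31.3)·29.6 = 876.16.

CS = 876.16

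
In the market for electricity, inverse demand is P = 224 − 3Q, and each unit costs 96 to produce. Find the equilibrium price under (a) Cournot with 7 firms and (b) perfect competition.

Cournot: P = 112; Competition: P = 96

In a 7-firm Cournot equilibrium, symmetry and the first-order condition give q = (224 − 96)/(24) = 16/3. So Q = 112/3 and P = 112.
Competitive firms price at marginal cost: P = 96, giving Q = 128/3.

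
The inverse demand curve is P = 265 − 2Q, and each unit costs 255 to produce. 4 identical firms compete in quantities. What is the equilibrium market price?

In a 4-firm Cournot equilibrium, symmetry and the first-order condition give q = (265 − 255)/(10) = 1. So Q = 4 and P = 257.

P = 257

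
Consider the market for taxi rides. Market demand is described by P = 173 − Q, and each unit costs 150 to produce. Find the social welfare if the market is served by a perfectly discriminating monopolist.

TS = 264.5

With perfect price discrimination, output is the efficient level Q = 23 (where demand meets MC), but every buyer pays their willingness to pay: CS = 0 and PS = total surplus.
TS = 264.5 (equal to competitive TS).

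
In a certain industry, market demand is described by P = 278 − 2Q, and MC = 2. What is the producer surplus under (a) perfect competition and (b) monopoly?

Competition: PS = 0; Monopoly: PS = 9522

Competitive firms price at marginal cost: P = 2, giving Q = 138.
PS = (2 − 2)·138 = 0.
Monopoly sets MR = MC: 278 − 4Q = 2 ⇒ Q = 69, P = 278 − 2·69 = 140.
PS = (140 − 2)·69 = 9522.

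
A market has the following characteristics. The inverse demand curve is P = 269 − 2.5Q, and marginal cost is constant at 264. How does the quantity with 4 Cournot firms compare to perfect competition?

Cournot: Q = 1.6; Competition: Q = 2

In a 4-firm Cournot equilibrium, symmetry and the first-order condition give q = (269 − 264)/(12.5) = 0.4. So Q = 1.6 and P = 265.
Competitive firms price at marginal cost: P = 264, giving Q = 2.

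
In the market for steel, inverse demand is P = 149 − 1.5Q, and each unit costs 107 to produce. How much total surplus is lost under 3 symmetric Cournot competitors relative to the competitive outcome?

Perfect competition: P = MC = 107, so 149 − 1.5Q = 107 and Q = 28.
With 3 symmetric Cournot firms, each firm's FOC gives 149 − 6q = 107, so q = 7, Q = 3·7 = 21, and P = 117.5.
DWL is the triangle between Q = 21 and Q = 28: ½·(28 − 21)·(117.5 − 107) = 36.75.

DWL = 36.75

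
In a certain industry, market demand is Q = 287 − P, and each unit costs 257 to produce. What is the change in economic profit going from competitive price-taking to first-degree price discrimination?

Inverting demand: P = 287 − Q.
Perfect competition: P = MC = 257, so 287 − Q = 257 and Q = 30.
Profit = (257 − 257)·30 = 0.
Under first-degree price discrimination the firm charges each unit its demand price and produces up to where P = MC, i.e. Q = 30. Consumer surplus is zero; producer surplus equals total surplus.
PS equals the full surplus area, 450. Profit = 450 = 450.
Change in economic profit: 450 − 0 = 450.

Economic profit rises by 450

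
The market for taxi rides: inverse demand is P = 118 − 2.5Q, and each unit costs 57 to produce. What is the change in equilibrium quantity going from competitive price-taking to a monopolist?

Equilibrium quantity falls by 12.2

Under competition P = MC = 57, so Q = (118 − 57)/2.5 = 24.4.
A monopolist chooses Q where MR = MC. MR = 118 − 5Q; setting this equal to 57 gives Q = 12.2 and P = 87.5.
Change in equilibrium quantity: 12.2 − 24.4 = −12.2.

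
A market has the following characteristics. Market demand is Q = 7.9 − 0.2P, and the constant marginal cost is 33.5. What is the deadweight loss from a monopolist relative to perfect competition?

DWL = 0.9

Inverting demand: P = 39.5 − 5Q.
Perfect competition: P = MC = 33.5, so 39.5 − 5Q = 33.5 and Q = 1.2.
The monopolist equates marginal revenue to marginal cost: 39.5 − 10Q = 33.5, so Q = 0.6. From demand, P = 36.5.
DWL is the triangle between Q = 0.6 and Q = 1.2: ½·(1.2 − 0.6)·(36.5 − 33.5) = 0.9.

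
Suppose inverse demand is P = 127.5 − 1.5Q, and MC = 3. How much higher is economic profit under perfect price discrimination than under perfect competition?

π rises by 5166.75

Under competition P = MC = 3, so Q = (127.5 − 3)/1.5 = 83.
Profit = (3 − 3)·83 = 0.
A perfectly discriminating monopolist sells every unit with P(Q) ≥ MC(Q), so output equals the competitive quantity Q = 83. Each buyer pays their reservation price, so CS = 0 and the firm captures all surplus.
PS equals the full surplus area, 5166.75. Profit = 5166.75 = 5166.75.
Change in economic profit: 5166.75 − 0 = 5166.75.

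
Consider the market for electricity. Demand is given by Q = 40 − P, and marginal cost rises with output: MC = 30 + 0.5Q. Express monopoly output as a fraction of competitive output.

Q_m/Q_c = 0.6

Inverting demand: P = 40 − Q.
The monopolist equates marginal revenue to marginal cost: 40 − 2Q = 30 + 0.5Q, so Q = 4. From demand, P = 36.
Under competition P = MC: 40 − Q = 30 + 0.5Q ⇒ Q = 20/3, P = 100/3.
Ratio Q_m/Q_c = 4/(20/3) = 0.6.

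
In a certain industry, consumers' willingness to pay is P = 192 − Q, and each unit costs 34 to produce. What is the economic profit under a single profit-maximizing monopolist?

Profit = 6241

A monopolist chooses Q where MR = MC. MR = 192 − 2Q; setting this equal to 34 gives Q = 79 and P = 113.
Profit = (113 − 34)·79 = 6241.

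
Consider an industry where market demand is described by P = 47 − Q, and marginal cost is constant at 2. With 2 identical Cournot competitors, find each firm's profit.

In a 2-firm Cournot equilibrium, symmetry and the first-order condition give q = (47 − 2)/(3) = 15. So Q = 30 and P = 17.
Each firm's profit = (17 − 2)·15 = 225.

π_i = 225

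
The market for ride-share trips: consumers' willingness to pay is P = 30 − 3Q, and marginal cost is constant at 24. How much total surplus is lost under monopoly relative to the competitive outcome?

Competitive firms price at marginal cost: P = 24, giving Q = 2.
Monopoly sets MR = MC: 30 − 6Q = 24 ⇒ Q = 1, P = 30 − 3·1 = 27.
DWL is the triangle between Q = 1 and Q = 2: ½·(2 − 1)·(27 − 24) = 1.5.

DWL = 1.5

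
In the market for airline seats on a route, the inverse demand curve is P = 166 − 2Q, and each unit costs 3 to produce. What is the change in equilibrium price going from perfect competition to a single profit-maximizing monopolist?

Perfect competition: P = MC = 3, so 166 − 2Q = 3 and Q = 81.5.
A monopolist chooses Q where MR = MC. MR = 166 − 4Q; setting this equal to 3 gives Q = 40.75 and P = 84.5.
Change in equilibrium price: 84.5 − 3 = 81.5.

P rises by 81.5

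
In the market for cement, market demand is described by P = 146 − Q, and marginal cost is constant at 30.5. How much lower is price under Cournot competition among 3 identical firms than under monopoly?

Monopoly sets MR = MC: 146 − 2Q = 30.5 ⇒ Q = 57.75, P = 146 − 57.75 = 88.25.
In a 3-firm Cournot equilibrium, symmetry and the first-order condition give q = (146 − 30.5)/(4) = 28.875. So Q = 86.625 and P = 59.375.
Change in price: 59.375 − 88.25 = −28.875.

Price falls by 28.875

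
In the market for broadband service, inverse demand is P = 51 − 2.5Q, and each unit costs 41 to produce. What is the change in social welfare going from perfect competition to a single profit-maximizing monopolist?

TS falls by 5

Perfect competition: P = MC = 41, so 51 − 2.5Q = 41 and Q = 4.
CS = ½·(51 − 41)·4 = 20; PS = (41 − 41)·4 = 0; TS = 20.
Monopoly sets MR = MC: 51 − 5Q = 41 ⇒ Q = 2, P = 51 − 2.5·2 = 46.
CS = ½·(51 − 46)·2 = 5; PS = (46 − 41)·2 = 10; TS = 15.
Change in social welfare: 15 − 20 = −5.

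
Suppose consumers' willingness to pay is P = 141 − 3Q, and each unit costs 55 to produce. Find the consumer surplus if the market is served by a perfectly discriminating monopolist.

CS = 0

A perfectly discriminating monopolist sells every unit with P(Q) ≥ MC(Q), so output equals the competitive quantity Q = 86/3. Each buyer pays their reservation price, so CS = 0 and the firm captures all surplus.
CS = 0.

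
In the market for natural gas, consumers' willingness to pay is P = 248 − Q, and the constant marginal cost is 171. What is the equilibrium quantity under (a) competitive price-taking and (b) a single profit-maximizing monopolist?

Perfect competition: P = MC = 171, so 248 − Q = 171 and Q = 77.
A monopolist chooses Q where MR = MC. MR = 248 − 2Q; setting this equal to 171 gives Q = 38.5 and P = 209.5.

Competition: Q = 77; Monopoly: Q = 38.5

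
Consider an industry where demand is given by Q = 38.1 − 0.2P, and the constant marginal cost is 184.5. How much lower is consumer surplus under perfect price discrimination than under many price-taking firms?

Inverting demand: P = 190.5 − 5Q.
Under competition P = MC = 184.5, so Q = (190.5 − 184.5)/5 = 1.2.
CS = ½·(190.5 − 184.5)·1.2 = 3.6.
A perfectly discriminating monopolist sells every unit with P(Q) ≥ MC(Q), so output equals the competitive quantity Q = 1.2. Each buyer pays their reservation price, so CS = 0 and the firm captures all surplus.
CS = 0.
Change in consumer surplus: 0 − 3.6 = −3.6.

Consumer surplus falls by 3.6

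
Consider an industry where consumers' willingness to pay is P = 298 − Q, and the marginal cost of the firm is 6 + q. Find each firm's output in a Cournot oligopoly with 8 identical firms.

In a 8-firm Cournot equilibrium, symmetry and the first-order condition give q = (298 − 6)/(10) = 29.2. So Q = 233.6 and P = 64.4.

q_i = 29.2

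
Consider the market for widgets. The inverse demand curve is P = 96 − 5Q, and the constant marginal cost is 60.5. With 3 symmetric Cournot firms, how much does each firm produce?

In a 3-firm Cournot equilibrium, symmetry and the first-order condition give q = (96 − 60.5)/(20) = 1.775. So Q = 5.325 and P = 69.375.

q_i = 1.775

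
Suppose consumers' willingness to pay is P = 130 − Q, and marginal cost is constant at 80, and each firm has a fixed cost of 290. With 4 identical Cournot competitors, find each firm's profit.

Cournot with 4 identical firms: the symmetric best-response condition is 130 − 5q = 80. Each firm produces q = 10, total output Q = 40, price P = 90.
Each firm's profit = (90 − 80)·10 − 290 = −190.

π_i = −190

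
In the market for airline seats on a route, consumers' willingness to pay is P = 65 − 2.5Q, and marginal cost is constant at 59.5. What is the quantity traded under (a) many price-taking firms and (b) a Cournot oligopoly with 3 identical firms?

Competitive firms price at marginal cost: P = 59.5, giving Q = 2.2.
In a 3-firm Cournot equilibrium, symmetry and the first-order condition give q = (65 − 59.5)/(10) = 0.55. So Q = 1.65 and P = 60.875.

Competition: Q = 2.2; Cournot: Q = 1.65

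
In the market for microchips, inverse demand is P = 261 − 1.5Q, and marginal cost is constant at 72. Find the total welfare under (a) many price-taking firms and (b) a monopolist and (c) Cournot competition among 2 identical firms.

Under competition P = MC = 72, so Q = (261 − 72)/1.5 = 126.
CS = ½·(261 − 72)·126 = 11907; PS = (72 − 72)·126 = 0; TS = 11907.
The monopolist equates marginal revenue to marginal cost: 261 − 3Q = 72, so Q = 63. From demand, P = 166.5.
CS = ½·(261 − 166.5)·63 = 2976.75; PS = (166.5 − 72)·63 = 5953.5; TS = 8930.25.
Cournot with 2 identical firms: the symmetric best-response condition is 261 − 4.5q = 72. Each firm produces q = 42, total output Q = 84, price P = 135.
CS = ½·(261 − 135)·84 = 5292; PS = (135 − 72)·84 = 5292; TS = 10584.

Competition: TS = 11907; Monopoly: TS = 8930.25; Cournot: TS = 10584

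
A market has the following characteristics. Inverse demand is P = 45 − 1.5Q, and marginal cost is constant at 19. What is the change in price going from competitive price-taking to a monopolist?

Competitive firms price at marginal cost: P = 19, giving Q = 52/3.
Monopoly sets MR = MC: 45 − 3Q = 19 ⇒ Q = 26/3, P = 45 − 1.5·26/3 = 32.
Change in price: 32 − 19 = 13.

Price rises by 13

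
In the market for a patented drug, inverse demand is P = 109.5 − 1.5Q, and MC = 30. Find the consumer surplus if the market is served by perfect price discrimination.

With perfect price discrimination, output is the efficient level Q = 53 (where demand meets MC), but every buyer pays their willingness to pay: CS = 0 and PS = total surplus.
CS = 0.

CS = 0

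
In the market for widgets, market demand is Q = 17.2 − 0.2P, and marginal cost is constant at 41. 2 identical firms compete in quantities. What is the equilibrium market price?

P = 56

Inverting demand: P = 86 − 5Q.
In a 2-firm Cournot equilibrium, symmetry and the first-order condition give q = (86 − 41)/(15) = 3. So Q = 6 and P = 56.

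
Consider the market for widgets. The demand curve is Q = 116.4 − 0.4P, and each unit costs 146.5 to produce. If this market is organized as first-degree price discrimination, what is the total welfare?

TS = 4176.05

Inverting demand: P = 291 − 2.5Q.
A perfectly discriminating monopolist sells every unit with P(Q) ≥ MC(Q), so output equals the competitive quantity Q = 57.8. Each buyer pays their reservation price, so CS = 0 and the firm captures all surplus.
TS = 4176.05 (equal to competitive TS).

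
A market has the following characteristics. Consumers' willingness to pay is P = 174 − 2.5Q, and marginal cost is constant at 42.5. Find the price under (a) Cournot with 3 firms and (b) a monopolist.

Cournot: P = 75.375; Monopoly: P = 108.25

Cournot with 3 identical firms: the symmetric best-response condition is 174 − 10q = 42.5. Each firm produces q = 13.15, total output Q = 39.45, price P = 75.375.
Monopoly sets MR = MC: 174 − 5Q = 42.5 ⇒ Q = 26.3, P = 174 − 2.5·26.3 = 108.25.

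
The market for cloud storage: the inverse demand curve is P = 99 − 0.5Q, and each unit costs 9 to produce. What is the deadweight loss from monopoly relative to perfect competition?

Under competition P = MC = 9, so Q = (99 − 9)/0.5 = 180.
The monopolist equates marginal revenue to marginal cost: 99 − Q = 9, so Q = 90. From demand, P = 54.
DWL is the triangle between Q = 90 and Q = 180: ½·(180 − 90)·(54 − 9) = 2025.

DWL = 2025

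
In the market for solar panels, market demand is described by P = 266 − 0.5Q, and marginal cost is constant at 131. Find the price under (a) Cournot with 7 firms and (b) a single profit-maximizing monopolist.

Cournot: P = 147.875; Monopoly: P = 198.5

With 7 symmetric Cournot firms, each firm's FOC gives 266 − 4q = 131, so q = 33.75, Q = 7·33.75 = 236.25, and P = 147.875.
A monopolist chooses Q where MR = MC. MR = 266 − Q; setting this equal to 131 gives Q = 135 and P = 198.5.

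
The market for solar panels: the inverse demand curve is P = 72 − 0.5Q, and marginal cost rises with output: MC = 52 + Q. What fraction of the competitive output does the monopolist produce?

The monopolist equates marginal revenue to marginal cost: 72 − Q = 52 + Q, so Q = 10. From demand, P = 67.
Under competition P = MC: 72 − 0.5Q = 52 + Q ⇒ Q = 40/3, P = 196/3.
Ratio Q_m/Q_c = 10/(40/3) = 0.75.

Q_m/Q_c = 0.75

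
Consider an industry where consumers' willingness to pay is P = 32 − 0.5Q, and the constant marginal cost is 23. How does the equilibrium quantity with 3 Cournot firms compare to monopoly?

In a 3-firm Cournot equilibrium, symmetry and the first-order condition give q = (32 − 23)/(2) = 4.5. So Q = 13.5 and P = 25.25.
A monopolist chooses Q where MR = MC. MR = 32 − Q; setting this equal to 23 gives Q = 9 and P = 27.5.

Cournot: Q = 13.5; Monopoly: Q = 9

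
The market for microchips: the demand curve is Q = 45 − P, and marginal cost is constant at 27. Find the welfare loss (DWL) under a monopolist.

DWL = 40.5

Inverting demand: P = 45 − Q.
Competitive firms price at marginal cost: P = 27, giving Q = 18.
The monopolist equates marginal revenue to marginal cost: 45 − 2Q = 27, so Q = 9. From demand, P = 36.
DWL is the triangle between Q = 9 and Q = 18: ½·(18 − 9)·(36 − 27) = 40.5.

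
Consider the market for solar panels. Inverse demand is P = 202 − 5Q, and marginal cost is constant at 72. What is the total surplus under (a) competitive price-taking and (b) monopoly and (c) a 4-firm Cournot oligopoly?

Under competition P = MC = 72, so Q = (202 − 72)/5 = 26.
CS = ½·(202 − 72)·26 = 1690; PS = (72 − 72)·26 = 0; TS = 1690.
A monopolist chooses Q where MR = MC. MR = 202 − 10Q; setting this equal to 72 gives Q = 13 and P = 137.
CS = ½·(202 − 137)·13 = 422.5; PS = (137 − 72)·13 = 845; TS = 1267.5.
Cournot with 4 identical firms: the symmetric best-response condition is 202 − 25q = 72. Each firm produces q = 5.2, total output Q = 20.8, price P = 98.
CS = ½·(202 − 98)·20.8 = 1081.6; PS = (98 − 72)·20.8 = 540.8; TS = 1622.4.

Competition: TS = 1690; Monopoly: TS = 1267.5; Cournot: TS = 1622.4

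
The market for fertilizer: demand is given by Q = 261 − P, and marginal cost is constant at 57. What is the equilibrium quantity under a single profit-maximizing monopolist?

Inverting demand: P = 261 − Q.
Monopoly sets MR = MC: 261 − 2Q = 57 ⇒ Q = 102, P = 261 − 102 = 159.

Q = 102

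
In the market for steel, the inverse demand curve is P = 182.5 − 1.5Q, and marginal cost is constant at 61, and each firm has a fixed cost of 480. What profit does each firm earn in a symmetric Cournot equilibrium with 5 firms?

In a 5-firm Cournot equilibrium, symmetry and the first-order condition give q = (182.5 − 61)/(9) = 13.5. So Q = 67.5 and P = 81.25.
Each firm's profit = (81.25 − 61)·13.5 − 480 = −206.625.

π_i = −206.625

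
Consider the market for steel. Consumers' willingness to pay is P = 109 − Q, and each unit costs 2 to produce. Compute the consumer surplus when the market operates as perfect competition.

CS = 5724.5

Competitive firms price at marginal cost: P = 2, giving Q = 107.
CS = ½·(109 − 2)·107 = 5724.5.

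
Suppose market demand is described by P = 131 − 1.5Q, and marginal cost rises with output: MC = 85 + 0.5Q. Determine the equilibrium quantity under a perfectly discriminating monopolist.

A perfectly discriminating monopolist sells every unit with P(Q) ≥ MC(Q), so output equals the competitive quantity Q = 23. Each buyer pays their reservation price, so CS = 0 and the firm captures all surplus.

Q = 23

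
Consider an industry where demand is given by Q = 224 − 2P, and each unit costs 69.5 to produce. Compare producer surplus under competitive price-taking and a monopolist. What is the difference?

Inverting demand: P = 112 − 0.5Q.
Perfect competition: P = MC = 69.5, so 112 − 0.5Q = 69.5 and Q = 85.
PS = (69.5 − 69.5)·85 = 0.
Monopoly sets MR = MC: 112 − Q = 69.5 ⇒ Q = 42.5, P = 112 − 0.5·42.5 = 90.75.
PS = (90.75 − 69.5)·42.5 = 903.125.
Change in producer surplus: 903.125 − 0 = 903.125.

PS rises by 903.125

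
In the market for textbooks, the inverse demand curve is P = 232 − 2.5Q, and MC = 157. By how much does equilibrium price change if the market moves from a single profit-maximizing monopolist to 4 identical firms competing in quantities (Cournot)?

The monopolist equates marginal revenue to marginal cost: 232 − 5Q = 157, so Q = 15. From demand, P = 194.5.
With 4 symmetric Cournot firms, each firm's FOC gives 232 − 12.5q = 157, so q = 6, Q = 4·6 = 24, and P = 172.
Change in equilibrium price: 172 − 194.5 = −22.5.

Equilibrium price falls by 22.5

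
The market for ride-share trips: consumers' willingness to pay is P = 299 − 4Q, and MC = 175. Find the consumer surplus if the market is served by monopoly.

CS = 480.5

The monopolist equates marginal revenue to marginal cost: 299 − 8Q = 175, so Q = 15.5. From demand, P = 237.
CS = ½·(299 − 237)·15.5 = 480.5.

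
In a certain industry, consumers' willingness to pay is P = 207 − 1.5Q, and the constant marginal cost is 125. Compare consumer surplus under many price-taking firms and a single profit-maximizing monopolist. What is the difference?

Consumer surplus falls by 1681

Perfect competition: P = MC = 125, so 207 − 1.5Q = 125 and Q = 164/3.
CS = ½·(207 − 125)·164/3 = 6724/3.
Monopoly sets MR = MC: 207 − 3Q = 125 ⇒ Q = 82/3, P = 207 − 1.5·82/3 = 166.
CS = ½·(207 − 166)·82/3 = 1681/3.
Change in consumer surplus: 1681/3 − 6724/3 = −1681.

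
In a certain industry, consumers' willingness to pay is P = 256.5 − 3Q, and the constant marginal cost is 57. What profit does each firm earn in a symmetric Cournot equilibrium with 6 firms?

π_i = 270.75

With 6 symmetric Cournot firms, each firm's FOC gives 256.5 − 21q = 57, so q = 9.5, Q = 6·9.5 = 57, and P = 85.5.
Each firm's profit = (85.5 − 57)·9.5 = 270.75.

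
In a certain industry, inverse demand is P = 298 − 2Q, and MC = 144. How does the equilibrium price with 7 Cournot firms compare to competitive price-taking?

Cournot: P = 163.25; Competition: P = 144

Cournot with 7 identical firms: the symmetric best-response condition is 298 − 16q = 144. Each firm produces q = 9.625, total output Q = 67.375, price P = 163.25.
Perfect competition: P = MC = 144, so 298 − 2Q = 144 and Q = 77.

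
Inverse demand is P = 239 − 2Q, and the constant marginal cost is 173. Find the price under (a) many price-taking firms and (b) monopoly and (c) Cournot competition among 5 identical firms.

Perfect competition: P = MC = 173, so 239 − 2Q = 173 and Q = 33.
A monopolist chooses Q where MR = MC. MR = 239 − 4Q; setting this equal to 173 gives Q = 16.5 and P = 206.
In a 5-firm Cournot equilibrium, symmetry and the first-order condition give q = (239 − 173)/(12) = 5.5. So Q = 27.5 and P = 184.

Competition: P = 173; Monopoly: P = 206; Cournot: P = 184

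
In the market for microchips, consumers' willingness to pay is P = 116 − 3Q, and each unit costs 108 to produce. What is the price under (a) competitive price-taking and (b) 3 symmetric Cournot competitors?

Under competition P = MC = 108, so Q = (116 − 108)/3 = 8/3.
Cournot with 3 identical firms: the symmetric best-response condition is 116 − 12q = 108. Each firm produces q = 2/3, total output Q = 2, price P = 110.

Competition: P = 108; Cournot: P = 110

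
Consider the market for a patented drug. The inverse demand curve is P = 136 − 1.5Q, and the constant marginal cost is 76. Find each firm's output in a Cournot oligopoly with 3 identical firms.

Cournot with 3 identical firms: the symmetric best-response condition is 136 − 6q = 76. Each firm produces q = 10, total output Q = 30, price P = 91.

q_i = 10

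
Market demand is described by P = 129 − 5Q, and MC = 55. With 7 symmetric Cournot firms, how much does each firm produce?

q_i = 1.85

With 7 symmetric Cournot firms, each firm's FOC gives 129 − 40q = 55, so q = 1.85, Q = 7·1.85 = 12.95, and P = 64.25.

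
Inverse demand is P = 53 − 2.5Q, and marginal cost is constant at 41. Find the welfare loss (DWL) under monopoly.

DWL = 7.2

Perfect competition: P = MC = 41, so 53 − 2.5Q = 41 and Q = 4.8.
The monopolist equates marginal revenue to marginal cost: 53 − 5Q = 41, so Q = 2.4. From demand, P = 47.
DWL is the triangle between Q = 2.4 and Q = 4.8: ½·(4.8 − 2.4)·(47 − 41) = 7.2.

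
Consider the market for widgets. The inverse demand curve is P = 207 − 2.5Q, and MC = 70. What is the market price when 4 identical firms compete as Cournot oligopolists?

In a 4-firm Cournot equilibrium, symmetry and the first-order condition give q = (207 − 70)/(12.5) = 10.96. So Q = 43.84 and P = 97.4.

P = 97.4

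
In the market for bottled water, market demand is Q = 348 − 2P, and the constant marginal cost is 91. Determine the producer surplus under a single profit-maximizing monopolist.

PS = 3444.5

Inverting demand: P = 174 − 0.5Q.
A monopolist chooses Q where MR = MC. MR = 174 − Q; setting this equal to 91 gives Q = 83 and P = 132.5.
PS = (132.5 − 91)·83 = 3444.5.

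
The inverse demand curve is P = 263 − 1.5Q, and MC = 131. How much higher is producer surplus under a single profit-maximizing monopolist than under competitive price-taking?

Competitive firms price at marginal cost: P = 131, giving Q = 88.
PS = (131 − 131)·88 = 0.
Monopoly sets MR = MC: 263 − 3Q = 131 ⇒ Q = 44, P = 263 − 1.5·44 = 197.
PS = (197 − 131)·44 = 2904.
Change in producer surplus: 2904 − 0 = 2904.

Producer surplus rises by 2904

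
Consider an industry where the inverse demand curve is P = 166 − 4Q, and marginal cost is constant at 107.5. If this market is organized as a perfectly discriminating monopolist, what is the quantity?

Under first-degree price discrimination the firm charges each unit its demand price and produces up to where P = MC, i.e. Q = 14.625. Consumer surplus is zero; producer surplus equals total surplus.

Q = 14.625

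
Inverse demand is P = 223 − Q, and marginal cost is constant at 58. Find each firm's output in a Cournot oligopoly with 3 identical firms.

Cournot with 3 identical firms: the symmetric best-response condition is 223 − 4q = 58. Each firm produces q = 41.25, total output Q = 123.75, price P = 99.25.

q_i = 41.25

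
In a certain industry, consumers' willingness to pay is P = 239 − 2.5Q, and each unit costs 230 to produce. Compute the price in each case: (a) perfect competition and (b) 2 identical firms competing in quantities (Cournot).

Competition: P = 230; Cournot: P = 233

Perfect competition: P = MC = 230, so 239 − 2.5Q = 230 and Q = 3.6.
In a 2-firm Cournot equilibrium, symmetry and the first-order condition give q = (239 − 230)/(7.5) = 1.2. So Q = 2.4 and P = 233.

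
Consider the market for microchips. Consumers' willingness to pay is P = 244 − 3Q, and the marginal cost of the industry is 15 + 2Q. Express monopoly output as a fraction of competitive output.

Q_m/Q_c = 0.625

The monopolist equates marginal revenue to marginal cost: 244 − 6Q = 15 + 2Q, so Q = 28.625. From demand, P = 158.125.
Under competition P = MC: 244 − 3Q = 15 + 2Q ⇒ Q = 45.8, P = 106.6.
Ratio Q_m/Q_c = 28.625/45.8 = 0.625.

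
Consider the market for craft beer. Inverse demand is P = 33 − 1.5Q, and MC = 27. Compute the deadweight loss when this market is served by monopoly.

Under competition P = MC = 27, so Q = (33 − 27)/1.5 = 4.
Monopoly sets MR = MC: 33 − 3Q = 27 ⇒ Q = 2, P = 33 − 1.5·2 = 30.
DWL is the triangle between Q = 2 and Q = 4: ½·(4 − 2)·(30 − 27) = 3.

DWL = 3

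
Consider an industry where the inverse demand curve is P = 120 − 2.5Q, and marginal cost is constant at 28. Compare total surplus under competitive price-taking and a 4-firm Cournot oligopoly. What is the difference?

Total surplus falls by 67.712

Competitive firms price at marginal cost: P = 28, giving Q = 36.8.
CS = ½·(120 − 28)·36.8 = 1692.8; PS = (28 − 28)·36.8 = 0; TS = 1692.8.
In a 4-firm Cournot equilibrium, symmetry and the first-order condition give q = (120 − 28)/(12.5) = 7.36. So Q = 29.44 and P = 46.4.
CS = ½·(120 − 46.4)·29.44 = 1083.392; PS = (46.4 − 28)·29.44 = 541.696; TS = 1625.088.
Change in total surplus: 1625.088 − 1692.8 = −67.712.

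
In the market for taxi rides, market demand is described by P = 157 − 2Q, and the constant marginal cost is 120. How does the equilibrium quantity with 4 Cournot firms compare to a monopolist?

Cournot: Q = 14.8; Monopoly: Q = 9.25

In a 4-firm Cournot equilibrium, symmetry and the first-order condition give q = (157 − 120)/(10) = 3.7. So Q = 14.8 and P = 127.4.
A monopolist chooses Q where MR = MC. MR = 157 − 4Q; setting this equal to 120 gives Q = 9.25 and P = 138.5.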